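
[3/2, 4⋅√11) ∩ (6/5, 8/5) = [3/2, 8/5)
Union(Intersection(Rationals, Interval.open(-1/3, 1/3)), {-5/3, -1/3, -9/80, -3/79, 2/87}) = Union({-5/3, -1/3}, Intersection(Interval.open(-1/3, 1/3), Rationals))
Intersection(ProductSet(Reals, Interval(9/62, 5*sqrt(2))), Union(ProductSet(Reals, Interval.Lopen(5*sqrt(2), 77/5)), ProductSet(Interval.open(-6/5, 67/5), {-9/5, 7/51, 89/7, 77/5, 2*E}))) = ProductSet(Interval.open(-6/5, 67/5), {2*E})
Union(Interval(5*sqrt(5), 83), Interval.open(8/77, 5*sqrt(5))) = Interval.Lopen(8/77, 83)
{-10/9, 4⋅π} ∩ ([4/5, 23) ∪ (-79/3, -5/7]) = {-10/9, 4⋅π}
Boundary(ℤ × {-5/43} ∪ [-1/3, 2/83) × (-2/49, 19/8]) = (ℤ × {-5/43}) ∪ ({-1/3, 2/83} × [-2/49, 19/8]) ∪ ([-1/3, 2/83] × {-2/49, 19/8})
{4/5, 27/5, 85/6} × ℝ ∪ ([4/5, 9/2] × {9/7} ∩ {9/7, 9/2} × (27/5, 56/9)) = {4/5, 27/5, 85/6} × ℝ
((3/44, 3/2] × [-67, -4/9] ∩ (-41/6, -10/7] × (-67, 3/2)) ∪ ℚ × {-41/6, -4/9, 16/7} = ℚ × {-41/6, -4/9, 16/7}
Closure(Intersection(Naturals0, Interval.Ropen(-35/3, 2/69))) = Range(0, 1, 1)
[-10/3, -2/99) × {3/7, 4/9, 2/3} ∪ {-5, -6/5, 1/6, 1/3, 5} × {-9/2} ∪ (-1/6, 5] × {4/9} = ((-1/6, 5] × {4/9}) ∪ ({-5, -6/5, 1/6, 1/3, 5} × {-9/2}) ∪ ([-10/3, -2/99) × {3/7, 4/9, 2/3})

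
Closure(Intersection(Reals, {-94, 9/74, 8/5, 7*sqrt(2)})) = {-94, 9/74, 8/5, 7*sqrt(2)}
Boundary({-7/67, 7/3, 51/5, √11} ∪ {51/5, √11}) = {-7/67, 7/3, 51/5, √11}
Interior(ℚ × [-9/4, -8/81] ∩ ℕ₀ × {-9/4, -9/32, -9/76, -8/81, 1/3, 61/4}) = ∅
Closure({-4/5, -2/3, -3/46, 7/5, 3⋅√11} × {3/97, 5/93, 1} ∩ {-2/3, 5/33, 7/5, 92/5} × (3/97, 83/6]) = {-2/3, 7/5} × {5/93, 1}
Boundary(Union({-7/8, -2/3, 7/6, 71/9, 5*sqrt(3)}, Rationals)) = Reals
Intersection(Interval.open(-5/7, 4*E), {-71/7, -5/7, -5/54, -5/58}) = {-5/54, -5/58}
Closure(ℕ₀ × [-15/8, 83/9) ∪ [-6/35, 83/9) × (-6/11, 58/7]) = (ℕ₀ × [-15/8, 83/9]) ∪ ({-6/35, 83/9} × [-6/11, 58/7]) ∪ ([-6/35, 83/9] × {-6/11, 58/7}) ∪ ([-6/35, 83/9) × (-6/11, 58/7])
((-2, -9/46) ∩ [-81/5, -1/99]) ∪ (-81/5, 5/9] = (-81/5, 5/9]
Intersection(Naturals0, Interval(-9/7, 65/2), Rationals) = Range(0, 33, 1)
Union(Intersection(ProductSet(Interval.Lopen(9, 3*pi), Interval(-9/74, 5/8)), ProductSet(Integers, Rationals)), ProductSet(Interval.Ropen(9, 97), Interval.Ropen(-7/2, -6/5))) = ProductSet(Interval.Ropen(9, 97), Interval.Ropen(-7/2, -6/5))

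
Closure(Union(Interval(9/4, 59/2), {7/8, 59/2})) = Union({7/8}, Interval(9/4, 59/2))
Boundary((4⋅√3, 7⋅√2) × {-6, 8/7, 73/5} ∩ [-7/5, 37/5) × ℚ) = [4⋅√3, 37/5] × {-6, 8/7, 73/5}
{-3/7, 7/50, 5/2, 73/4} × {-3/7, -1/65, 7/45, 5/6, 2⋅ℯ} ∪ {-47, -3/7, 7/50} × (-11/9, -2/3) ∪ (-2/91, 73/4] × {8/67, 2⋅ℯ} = ({-47, -3/7, 7/50} × (-11/9, -2/3)) ∪ ((-2/91, 73/4] × {8/67, 2⋅ℯ}) ∪ ({-3/7, 7/50, 5/2, 73/4} × {-3/7, -1/65, 7/45, 5/6, 2⋅ℯ})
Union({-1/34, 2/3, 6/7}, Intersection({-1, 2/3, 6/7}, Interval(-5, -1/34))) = {-1, -1/34, 2/3, 6/7}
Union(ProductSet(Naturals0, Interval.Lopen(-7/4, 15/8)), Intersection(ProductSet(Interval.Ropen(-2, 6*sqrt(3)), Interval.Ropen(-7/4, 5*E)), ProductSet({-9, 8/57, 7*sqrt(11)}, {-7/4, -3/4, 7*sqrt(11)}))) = Union(ProductSet({8/57}, {-7/4, -3/4}), ProductSet(Naturals0, Interval.Lopen(-7/4, 15/8)))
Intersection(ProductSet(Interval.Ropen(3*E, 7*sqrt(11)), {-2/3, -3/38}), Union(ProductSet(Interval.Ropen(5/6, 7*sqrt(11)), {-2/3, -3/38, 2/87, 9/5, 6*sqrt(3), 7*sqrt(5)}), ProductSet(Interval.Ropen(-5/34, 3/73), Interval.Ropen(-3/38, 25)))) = ProductSet(Interval.Ropen(3*E, 7*sqrt(11)), {-2/3, -3/38})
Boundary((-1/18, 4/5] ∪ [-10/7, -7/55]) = {-10/7, -7/55, -1/18, 4/5}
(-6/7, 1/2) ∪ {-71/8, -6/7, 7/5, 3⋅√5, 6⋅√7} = {-71/8, 7/5, 3⋅√5, 6⋅√7} ∪ [-6/7, 1/2)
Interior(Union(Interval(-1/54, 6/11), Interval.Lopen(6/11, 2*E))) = Interval.open(-1/54, 2*E)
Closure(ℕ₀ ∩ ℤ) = ℕ₀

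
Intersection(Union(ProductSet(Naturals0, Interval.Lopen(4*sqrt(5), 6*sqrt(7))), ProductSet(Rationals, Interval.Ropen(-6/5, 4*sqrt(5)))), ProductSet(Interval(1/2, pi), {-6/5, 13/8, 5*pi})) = Union(ProductSet(Intersection(Interval(1/2, pi), Rationals), {-6/5, 13/8}), ProductSet(Range(1, 4, 1), {5*pi}))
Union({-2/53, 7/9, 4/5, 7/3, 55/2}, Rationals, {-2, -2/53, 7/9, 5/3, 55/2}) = Rationals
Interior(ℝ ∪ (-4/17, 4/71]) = (-∞, ∞)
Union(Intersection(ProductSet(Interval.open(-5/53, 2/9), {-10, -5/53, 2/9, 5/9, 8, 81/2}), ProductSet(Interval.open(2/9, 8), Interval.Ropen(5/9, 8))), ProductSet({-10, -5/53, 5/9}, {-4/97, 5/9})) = ProductSet({-10, -5/53, 5/9}, {-4/97, 5/9})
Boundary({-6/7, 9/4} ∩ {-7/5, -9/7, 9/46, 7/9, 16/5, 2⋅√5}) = ∅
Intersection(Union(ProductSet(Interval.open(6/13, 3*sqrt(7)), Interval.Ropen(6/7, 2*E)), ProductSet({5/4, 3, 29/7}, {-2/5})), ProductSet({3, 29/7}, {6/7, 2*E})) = ProductSet({3, 29/7}, {6/7})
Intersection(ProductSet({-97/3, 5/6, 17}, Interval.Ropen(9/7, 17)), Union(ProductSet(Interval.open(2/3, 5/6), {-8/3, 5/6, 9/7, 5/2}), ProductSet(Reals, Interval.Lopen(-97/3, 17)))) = ProductSet({-97/3, 5/6, 17}, Interval.Ropen(9/7, 17))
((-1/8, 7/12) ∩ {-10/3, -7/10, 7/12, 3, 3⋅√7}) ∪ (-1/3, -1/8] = (-1/3, -1/8]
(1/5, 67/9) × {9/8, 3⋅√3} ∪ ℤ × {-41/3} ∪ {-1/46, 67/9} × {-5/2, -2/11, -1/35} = (ℤ × {-41/3}) ∪ ({-1/46, 67/9} × {-5/2, -2/11, -1/35}) ∪ ((1/5, 67/9) × {9/8, 3⋅√3})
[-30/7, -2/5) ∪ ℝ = (-∞, ∞)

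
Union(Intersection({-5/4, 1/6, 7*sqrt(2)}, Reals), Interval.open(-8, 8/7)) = Union({7*sqrt(2)}, Interval.open(-8, 8/7))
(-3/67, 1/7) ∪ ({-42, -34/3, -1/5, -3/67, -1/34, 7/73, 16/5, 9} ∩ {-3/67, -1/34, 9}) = [-3/67, 1/7) ∪ {9}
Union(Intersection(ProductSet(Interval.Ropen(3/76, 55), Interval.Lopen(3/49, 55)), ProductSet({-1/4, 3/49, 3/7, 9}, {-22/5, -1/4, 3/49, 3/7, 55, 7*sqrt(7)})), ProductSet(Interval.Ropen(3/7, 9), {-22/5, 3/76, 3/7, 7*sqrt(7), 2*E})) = Union(ProductSet({3/49, 3/7, 9}, {3/7, 55, 7*sqrt(7)}), ProductSet(Interval.Ropen(3/7, 9), {-22/5, 3/76, 3/7, 7*sqrt(7), 2*E}))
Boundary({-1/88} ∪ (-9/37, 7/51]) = {-9/37, 7/51}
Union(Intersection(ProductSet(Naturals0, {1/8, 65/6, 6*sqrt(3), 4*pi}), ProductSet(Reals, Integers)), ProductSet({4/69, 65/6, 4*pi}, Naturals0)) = ProductSet({4/69, 65/6, 4*pi}, Naturals0)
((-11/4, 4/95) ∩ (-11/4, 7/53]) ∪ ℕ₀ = (-11/4, 4/95) ∪ ℕ₀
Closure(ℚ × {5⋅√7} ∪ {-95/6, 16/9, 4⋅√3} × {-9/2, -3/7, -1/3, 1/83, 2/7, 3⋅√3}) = (ℝ × {5⋅√7}) ∪ ({-95/6, 16/9, 4⋅√3} × {-9/2, -3/7, -1/3, 1/83, 2/7, 3⋅√3})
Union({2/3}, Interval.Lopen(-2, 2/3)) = Interval.Lopen(-2, 2/3)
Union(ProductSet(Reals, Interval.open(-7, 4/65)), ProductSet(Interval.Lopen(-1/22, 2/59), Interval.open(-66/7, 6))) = Union(ProductSet(Interval.Lopen(-1/22, 2/59), Interval.open(-66/7, 6)), ProductSet(Reals, Interval.open(-7, 4/65)))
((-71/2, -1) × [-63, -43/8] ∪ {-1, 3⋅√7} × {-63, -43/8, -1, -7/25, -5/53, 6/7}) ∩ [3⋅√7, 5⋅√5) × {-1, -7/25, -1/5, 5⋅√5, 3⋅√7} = {3⋅√7} × {-1, -7/25}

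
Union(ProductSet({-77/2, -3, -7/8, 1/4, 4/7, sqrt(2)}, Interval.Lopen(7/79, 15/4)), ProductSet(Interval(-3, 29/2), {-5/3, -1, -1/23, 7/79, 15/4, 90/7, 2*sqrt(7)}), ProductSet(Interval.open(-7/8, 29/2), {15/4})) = Union(ProductSet({-77/2, -3, -7/8, 1/4, 4/7, sqrt(2)}, Interval.Lopen(7/79, 15/4)), ProductSet(Interval(-3, 29/2), {-5/3, -1, -1/23, 7/79, 15/4, 90/7, 2*sqrt(7)}))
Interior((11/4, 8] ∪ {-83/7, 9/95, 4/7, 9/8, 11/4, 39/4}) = (11/4, 8)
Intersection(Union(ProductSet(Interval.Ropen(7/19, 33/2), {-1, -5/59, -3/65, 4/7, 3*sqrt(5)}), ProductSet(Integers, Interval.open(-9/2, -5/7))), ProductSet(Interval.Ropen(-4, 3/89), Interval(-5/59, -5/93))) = EmptySet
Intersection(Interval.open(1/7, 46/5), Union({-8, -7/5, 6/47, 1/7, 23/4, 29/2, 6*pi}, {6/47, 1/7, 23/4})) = {23/4}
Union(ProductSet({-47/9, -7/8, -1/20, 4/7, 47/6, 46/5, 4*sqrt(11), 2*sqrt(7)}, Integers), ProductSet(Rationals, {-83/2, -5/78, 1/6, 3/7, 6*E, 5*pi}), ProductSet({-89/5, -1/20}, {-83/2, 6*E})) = Union(ProductSet({-47/9, -7/8, -1/20, 4/7, 47/6, 46/5, 4*sqrt(11), 2*sqrt(7)}, Integers), ProductSet(Rationals, {-83/2, -5/78, 1/6, 3/7, 6*E, 5*pi}))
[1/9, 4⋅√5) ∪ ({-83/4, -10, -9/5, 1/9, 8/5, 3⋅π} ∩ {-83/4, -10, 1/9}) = {-83/4, -10} ∪ [1/9, 4⋅√5)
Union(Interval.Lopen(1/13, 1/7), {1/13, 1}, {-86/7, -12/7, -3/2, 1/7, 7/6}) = Union({-86/7, -12/7, -3/2, 1, 7/6}, Interval(1/13, 1/7))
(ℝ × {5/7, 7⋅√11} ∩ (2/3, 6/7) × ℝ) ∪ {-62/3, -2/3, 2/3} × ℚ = ({-62/3, -2/3, 2/3} × ℚ) ∪ ((2/3, 6/7) × {5/7, 7⋅√11})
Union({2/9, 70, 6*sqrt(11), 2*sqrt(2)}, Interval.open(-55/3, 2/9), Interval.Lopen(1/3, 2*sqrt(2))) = Union({70, 6*sqrt(11)}, Interval.Lopen(-55/3, 2/9), Interval.Lopen(1/3, 2*sqrt(2)))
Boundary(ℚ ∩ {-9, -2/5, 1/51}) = {-9, -2/5, 1/51}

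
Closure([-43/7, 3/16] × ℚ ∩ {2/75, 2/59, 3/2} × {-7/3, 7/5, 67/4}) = {2/75, 2/59} × {-7/3, 7/5, 67/4}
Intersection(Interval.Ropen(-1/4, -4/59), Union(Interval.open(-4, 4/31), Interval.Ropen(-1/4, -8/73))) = Interval.Ropen(-1/4, -4/59)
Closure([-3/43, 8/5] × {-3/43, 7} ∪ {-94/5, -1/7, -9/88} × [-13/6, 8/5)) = ([-3/43, 8/5] × {-3/43, 7}) ∪ ({-94/5, -1/7, -9/88} × [-13/6, 8/5])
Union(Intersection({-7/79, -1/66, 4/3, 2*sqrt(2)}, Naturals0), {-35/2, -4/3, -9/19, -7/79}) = {-35/2, -4/3, -9/19, -7/79}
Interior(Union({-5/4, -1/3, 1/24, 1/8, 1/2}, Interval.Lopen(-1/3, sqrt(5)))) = Interval.open(-1/3, sqrt(5))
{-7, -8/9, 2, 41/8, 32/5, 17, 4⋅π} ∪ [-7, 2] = [-7, 2] ∪ {41/8, 32/5, 17, 4⋅π}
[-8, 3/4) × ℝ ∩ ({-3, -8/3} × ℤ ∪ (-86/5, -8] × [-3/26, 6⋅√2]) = ({-3, -8/3} × ℤ) ∪ ({-8} × [-3/26, 6⋅√2])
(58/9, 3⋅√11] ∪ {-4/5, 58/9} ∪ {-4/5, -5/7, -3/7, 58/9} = {-4/5, -5/7, -3/7} ∪ [58/9, 3⋅√11]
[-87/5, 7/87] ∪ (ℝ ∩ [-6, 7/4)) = [-87/5, 7/4)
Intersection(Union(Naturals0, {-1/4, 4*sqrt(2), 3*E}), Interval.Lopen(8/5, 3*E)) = Union({4*sqrt(2), 3*E}, Range(2, 9, 1))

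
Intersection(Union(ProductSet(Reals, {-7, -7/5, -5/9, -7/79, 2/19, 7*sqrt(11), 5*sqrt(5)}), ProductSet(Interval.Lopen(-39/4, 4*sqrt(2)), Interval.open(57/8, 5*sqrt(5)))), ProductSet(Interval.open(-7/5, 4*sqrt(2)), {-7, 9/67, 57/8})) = ProductSet(Interval.open(-7/5, 4*sqrt(2)), {-7})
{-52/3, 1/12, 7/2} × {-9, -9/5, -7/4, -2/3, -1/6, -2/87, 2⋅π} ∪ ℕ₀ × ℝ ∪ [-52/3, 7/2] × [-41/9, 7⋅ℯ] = (ℕ₀ × ℝ) ∪ ([-52/3, 7/2] × [-41/9, 7⋅ℯ]) ∪ ({-52/3, 1/12, 7/2} × {-9, -9/5, -7/4, -2/3, -1/6, -2/87, 2⋅π})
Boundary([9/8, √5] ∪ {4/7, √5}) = {4/7, 9/8, √5}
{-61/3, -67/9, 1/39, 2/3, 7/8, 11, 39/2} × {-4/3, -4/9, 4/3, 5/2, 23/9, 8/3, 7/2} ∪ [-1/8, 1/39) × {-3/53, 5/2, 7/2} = ([-1/8, 1/39) × {-3/53, 5/2, 7/2}) ∪ ({-61/3, -67/9, 1/39, 2/3, 7/8, 11, 39/2} × {-4/3, -4/9, 4/3, 5/2, 23/9, 8/3, 7/2})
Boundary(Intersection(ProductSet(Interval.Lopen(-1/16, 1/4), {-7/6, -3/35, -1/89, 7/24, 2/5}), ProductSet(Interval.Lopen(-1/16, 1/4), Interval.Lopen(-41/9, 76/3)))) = ProductSet(Interval(-1/16, 1/4), {-7/6, -3/35, -1/89, 7/24, 2/5})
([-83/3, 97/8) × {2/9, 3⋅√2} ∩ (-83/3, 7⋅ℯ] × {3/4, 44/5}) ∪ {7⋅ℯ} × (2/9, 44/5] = {7⋅ℯ} × (2/9, 44/5]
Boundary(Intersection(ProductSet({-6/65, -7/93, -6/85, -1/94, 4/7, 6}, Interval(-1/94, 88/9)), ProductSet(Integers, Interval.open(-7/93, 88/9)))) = ProductSet({6}, Interval(-1/94, 88/9))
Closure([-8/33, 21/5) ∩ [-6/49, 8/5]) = [-6/49, 8/5]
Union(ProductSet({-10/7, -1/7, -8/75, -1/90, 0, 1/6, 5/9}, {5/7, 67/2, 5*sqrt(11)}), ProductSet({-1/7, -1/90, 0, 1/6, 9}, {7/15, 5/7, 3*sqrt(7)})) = Union(ProductSet({-1/7, -1/90, 0, 1/6, 9}, {7/15, 5/7, 3*sqrt(7)}), ProductSet({-10/7, -1/7, -8/75, -1/90, 0, 1/6, 5/9}, {5/7, 67/2, 5*sqrt(11)}))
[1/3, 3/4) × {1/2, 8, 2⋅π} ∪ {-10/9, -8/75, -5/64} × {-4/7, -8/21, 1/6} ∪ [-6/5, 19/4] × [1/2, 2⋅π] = ({-10/9, -8/75, -5/64} × {-4/7, -8/21, 1/6}) ∪ ([1/3, 3/4) × {1/2, 8, 2⋅π}) ∪ ([-6/5, 19/4] × [1/2, 2⋅π])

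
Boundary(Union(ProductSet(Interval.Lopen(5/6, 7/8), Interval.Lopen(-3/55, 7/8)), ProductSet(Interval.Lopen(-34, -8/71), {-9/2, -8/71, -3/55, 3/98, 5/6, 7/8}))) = Union(ProductSet({5/6, 7/8}, Interval(-3/55, 7/8)), ProductSet(Interval(-34, -8/71), {-9/2, -8/71, -3/55, 3/98, 5/6, 7/8}), ProductSet(Interval(5/6, 7/8), {-3/55, 7/8}))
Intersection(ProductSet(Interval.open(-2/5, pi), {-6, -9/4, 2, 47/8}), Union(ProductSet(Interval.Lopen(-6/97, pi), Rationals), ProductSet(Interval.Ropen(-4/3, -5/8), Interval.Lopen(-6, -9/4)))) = ProductSet(Interval.open(-6/97, pi), {-6, -9/4, 2, 47/8})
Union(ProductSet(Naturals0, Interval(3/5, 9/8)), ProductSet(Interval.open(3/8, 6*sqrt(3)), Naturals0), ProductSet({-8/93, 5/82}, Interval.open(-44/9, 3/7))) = Union(ProductSet({-8/93, 5/82}, Interval.open(-44/9, 3/7)), ProductSet(Interval.open(3/8, 6*sqrt(3)), Naturals0), ProductSet(Naturals0, Interval(3/5, 9/8)))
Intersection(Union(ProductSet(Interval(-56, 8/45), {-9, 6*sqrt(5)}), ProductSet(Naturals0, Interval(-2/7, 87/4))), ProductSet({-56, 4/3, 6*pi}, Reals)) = ProductSet({-56}, {-9, 6*sqrt(5)})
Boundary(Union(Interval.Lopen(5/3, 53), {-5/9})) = {-5/9, 5/3, 53}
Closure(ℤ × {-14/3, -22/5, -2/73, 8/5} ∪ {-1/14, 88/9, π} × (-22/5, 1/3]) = (ℤ × {-14/3, -22/5, -2/73, 8/5}) ∪ ({-1/14, 88/9, π} × [-22/5, 1/3])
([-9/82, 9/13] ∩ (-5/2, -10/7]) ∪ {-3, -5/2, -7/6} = {-3, -5/2, -7/6}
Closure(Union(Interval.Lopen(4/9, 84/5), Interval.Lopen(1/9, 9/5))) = Interval(1/9, 84/5)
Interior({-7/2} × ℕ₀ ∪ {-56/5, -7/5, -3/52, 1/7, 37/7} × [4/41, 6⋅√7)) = ∅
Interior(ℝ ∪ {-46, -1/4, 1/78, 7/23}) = ℝ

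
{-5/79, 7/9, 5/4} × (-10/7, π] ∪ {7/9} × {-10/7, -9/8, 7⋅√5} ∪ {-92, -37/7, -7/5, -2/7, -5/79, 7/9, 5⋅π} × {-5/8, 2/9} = ({-5/79, 7/9, 5/4} × (-10/7, π]) ∪ ({7/9} × {-10/7, -9/8, 7⋅√5}) ∪ ({-92, -37/7, -7/5, -2/7, -5/79, 7/9, 5⋅π} × {-5/8, 2/9})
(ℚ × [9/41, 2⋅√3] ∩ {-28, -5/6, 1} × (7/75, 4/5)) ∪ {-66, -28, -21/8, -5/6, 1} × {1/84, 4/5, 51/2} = ({-28, -5/6, 1} × [9/41, 4/5)) ∪ ({-66, -28, -21/8, -5/6, 1} × {1/84, 4/5, 51/2})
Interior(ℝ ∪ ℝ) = ℝ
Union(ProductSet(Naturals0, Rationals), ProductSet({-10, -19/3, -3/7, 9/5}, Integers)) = Union(ProductSet({-10, -19/3, -3/7, 9/5}, Integers), ProductSet(Naturals0, Rationals))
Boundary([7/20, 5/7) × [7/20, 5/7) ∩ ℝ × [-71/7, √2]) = ({7/20, 5/7} × [7/20, 5/7]) ∪ ([7/20, 5/7] × {7/20, 5/7})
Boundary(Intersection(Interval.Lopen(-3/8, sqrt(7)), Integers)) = Range(0, 3, 1)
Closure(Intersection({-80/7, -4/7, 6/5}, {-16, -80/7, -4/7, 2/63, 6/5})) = {-80/7, -4/7, 6/5}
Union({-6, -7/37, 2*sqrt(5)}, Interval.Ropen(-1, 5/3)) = Union({-6, 2*sqrt(5)}, Interval.Ropen(-1, 5/3))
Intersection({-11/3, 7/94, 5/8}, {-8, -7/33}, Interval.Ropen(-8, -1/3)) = EmptySet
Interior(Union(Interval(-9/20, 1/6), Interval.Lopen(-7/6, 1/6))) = Interval.open(-7/6, 1/6)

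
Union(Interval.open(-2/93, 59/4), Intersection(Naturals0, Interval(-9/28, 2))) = Union(Interval.open(-2/93, 59/4), Range(0, 3, 1))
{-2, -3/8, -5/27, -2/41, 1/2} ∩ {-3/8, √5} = {-3/8}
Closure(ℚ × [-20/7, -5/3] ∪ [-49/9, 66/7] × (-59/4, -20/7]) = ([-49/9, 66/7] × [-59/4, -20/7]) ∪ ((ℚ ∪ (-∞, ∞)) × [-20/7, -5/3])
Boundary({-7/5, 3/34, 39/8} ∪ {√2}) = {-7/5, 3/34, 39/8, √2}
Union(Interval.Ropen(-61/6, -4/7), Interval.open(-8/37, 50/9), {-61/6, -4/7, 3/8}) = Union(Interval(-61/6, -4/7), Interval.open(-8/37, 50/9))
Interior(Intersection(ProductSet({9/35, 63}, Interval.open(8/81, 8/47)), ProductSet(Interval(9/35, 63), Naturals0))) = EmptySet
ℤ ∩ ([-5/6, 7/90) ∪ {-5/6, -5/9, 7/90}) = {0}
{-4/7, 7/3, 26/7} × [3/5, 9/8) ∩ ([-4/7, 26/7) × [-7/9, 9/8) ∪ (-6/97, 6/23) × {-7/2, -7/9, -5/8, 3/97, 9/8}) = {-4/7, 7/3} × [3/5, 9/8)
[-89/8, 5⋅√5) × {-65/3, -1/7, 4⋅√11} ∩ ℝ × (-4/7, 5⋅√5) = [-89/8, 5⋅√5) × {-1/7}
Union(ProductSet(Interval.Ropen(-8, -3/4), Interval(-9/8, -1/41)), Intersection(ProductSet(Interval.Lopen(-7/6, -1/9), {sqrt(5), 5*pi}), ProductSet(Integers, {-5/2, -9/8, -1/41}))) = ProductSet(Interval.Ropen(-8, -3/4), Interval(-9/8, -1/41))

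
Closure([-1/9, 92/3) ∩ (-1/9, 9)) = [-1/9, 9]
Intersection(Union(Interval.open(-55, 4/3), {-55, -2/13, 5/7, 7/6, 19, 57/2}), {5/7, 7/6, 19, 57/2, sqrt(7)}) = {5/7, 7/6, 19, 57/2}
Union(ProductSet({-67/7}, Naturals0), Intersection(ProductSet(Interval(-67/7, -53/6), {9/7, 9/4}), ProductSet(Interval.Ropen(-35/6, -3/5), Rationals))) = ProductSet({-67/7}, Naturals0)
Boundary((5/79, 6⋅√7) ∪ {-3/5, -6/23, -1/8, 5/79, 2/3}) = {-3/5, -6/23, -1/8, 5/79, 6⋅√7}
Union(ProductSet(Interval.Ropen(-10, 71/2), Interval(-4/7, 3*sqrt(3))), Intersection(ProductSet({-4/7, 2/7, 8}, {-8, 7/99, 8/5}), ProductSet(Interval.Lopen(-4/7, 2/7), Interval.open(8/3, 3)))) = ProductSet(Interval.Ropen(-10, 71/2), Interval(-4/7, 3*sqrt(3)))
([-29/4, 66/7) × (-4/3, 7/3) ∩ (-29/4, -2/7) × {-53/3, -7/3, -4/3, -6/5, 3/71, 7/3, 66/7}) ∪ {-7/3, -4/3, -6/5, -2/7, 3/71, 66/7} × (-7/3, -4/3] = ((-29/4, -2/7) × {-6/5, 3/71}) ∪ ({-7/3, -4/3, -6/5, -2/7, 3/71, 66/7} × (-7/3, -4/3])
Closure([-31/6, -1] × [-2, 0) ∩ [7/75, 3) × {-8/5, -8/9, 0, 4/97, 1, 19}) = ∅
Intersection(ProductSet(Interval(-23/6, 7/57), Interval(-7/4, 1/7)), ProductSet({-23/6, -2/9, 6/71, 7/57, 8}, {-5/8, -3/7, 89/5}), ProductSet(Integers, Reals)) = EmptySet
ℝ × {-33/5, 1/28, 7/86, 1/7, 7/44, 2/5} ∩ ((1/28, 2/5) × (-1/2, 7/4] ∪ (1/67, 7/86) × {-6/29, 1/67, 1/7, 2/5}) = ((1/67, 7/86) × {1/7, 2/5}) ∪ ((1/28, 2/5) × {1/28, 7/86, 1/7, 7/44, 2/5})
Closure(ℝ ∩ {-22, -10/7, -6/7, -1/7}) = {-22, -10/7, -6/7, -1/7}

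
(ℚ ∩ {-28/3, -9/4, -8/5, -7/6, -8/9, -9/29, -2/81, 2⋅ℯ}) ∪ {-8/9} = {-28/3, -9/4, -8/5, -7/6, -8/9, -9/29, -2/81}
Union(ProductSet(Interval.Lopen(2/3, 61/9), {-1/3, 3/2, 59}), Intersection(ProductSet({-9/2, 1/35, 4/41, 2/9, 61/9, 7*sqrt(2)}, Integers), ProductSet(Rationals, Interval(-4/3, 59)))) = Union(ProductSet({-9/2, 1/35, 4/41, 2/9, 61/9}, Range(-1, 60, 1)), ProductSet(Interval.Lopen(2/3, 61/9), {-1/3, 3/2, 59}))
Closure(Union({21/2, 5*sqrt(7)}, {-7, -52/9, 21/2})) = {-7, -52/9, 21/2, 5*sqrt(7)}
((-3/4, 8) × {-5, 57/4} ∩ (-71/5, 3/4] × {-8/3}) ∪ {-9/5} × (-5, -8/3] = {-9/5} × (-5, -8/3]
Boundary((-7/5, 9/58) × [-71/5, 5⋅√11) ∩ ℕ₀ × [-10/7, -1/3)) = {0} × [-10/7, -1/3]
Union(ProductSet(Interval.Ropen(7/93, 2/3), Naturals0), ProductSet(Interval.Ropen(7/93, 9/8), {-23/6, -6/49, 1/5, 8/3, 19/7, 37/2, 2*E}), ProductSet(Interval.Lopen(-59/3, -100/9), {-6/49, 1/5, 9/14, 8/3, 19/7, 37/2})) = Union(ProductSet(Interval.Lopen(-59/3, -100/9), {-6/49, 1/5, 9/14, 8/3, 19/7, 37/2}), ProductSet(Interval.Ropen(7/93, 2/3), Naturals0), ProductSet(Interval.Ropen(7/93, 9/8), {-23/6, -6/49, 1/5, 8/3, 19/7, 37/2, 2*E}))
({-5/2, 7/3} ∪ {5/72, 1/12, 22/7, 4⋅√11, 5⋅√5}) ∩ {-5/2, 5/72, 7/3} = {-5/2, 5/72, 7/3}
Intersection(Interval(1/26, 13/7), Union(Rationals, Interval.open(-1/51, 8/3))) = Union(Intersection(Interval(1/26, 13/7), Rationals), Interval(1/26, 13/7))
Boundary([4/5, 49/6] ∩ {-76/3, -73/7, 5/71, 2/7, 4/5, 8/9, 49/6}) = {4/5, 8/9, 49/6}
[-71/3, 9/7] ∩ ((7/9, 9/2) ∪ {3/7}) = {3/7} ∪ (7/9, 9/7]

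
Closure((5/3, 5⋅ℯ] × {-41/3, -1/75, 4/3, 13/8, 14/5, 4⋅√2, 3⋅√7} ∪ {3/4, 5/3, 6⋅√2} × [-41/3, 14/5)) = ({3/4, 5/3, 6⋅√2} × [-41/3, 14/5]) ∪ ([5/3, 5⋅ℯ] × {-41/3, -1/75, 4/3, 13/8, 14/5, 4⋅√2, 3⋅√7})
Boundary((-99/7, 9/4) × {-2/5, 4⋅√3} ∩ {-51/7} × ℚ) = {-51/7} × {-2/5}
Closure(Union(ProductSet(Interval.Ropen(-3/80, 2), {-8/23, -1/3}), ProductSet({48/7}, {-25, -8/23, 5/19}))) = Union(ProductSet({48/7}, {-25, -8/23, 5/19}), ProductSet(Interval(-3/80, 2), {-8/23, -1/3}))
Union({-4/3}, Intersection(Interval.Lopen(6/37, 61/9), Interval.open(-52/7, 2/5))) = Union({-4/3}, Interval.open(6/37, 2/5))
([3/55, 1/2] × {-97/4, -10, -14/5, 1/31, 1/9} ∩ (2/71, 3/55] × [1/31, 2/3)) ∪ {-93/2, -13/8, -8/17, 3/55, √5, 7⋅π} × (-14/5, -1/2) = ({3/55} × {1/31, 1/9}) ∪ ({-93/2, -13/8, -8/17, 3/55, √5, 7⋅π} × (-14/5, -1/2))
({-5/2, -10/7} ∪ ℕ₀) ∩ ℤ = ℕ₀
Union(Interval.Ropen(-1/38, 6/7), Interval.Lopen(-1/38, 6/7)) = Interval(-1/38, 6/7)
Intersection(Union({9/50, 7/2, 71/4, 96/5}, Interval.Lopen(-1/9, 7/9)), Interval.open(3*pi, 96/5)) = {71/4}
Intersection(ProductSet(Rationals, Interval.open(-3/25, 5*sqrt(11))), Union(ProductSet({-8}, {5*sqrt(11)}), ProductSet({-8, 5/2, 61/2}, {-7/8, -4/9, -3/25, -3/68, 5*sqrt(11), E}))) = ProductSet({-8, 5/2, 61/2}, {-3/68, E})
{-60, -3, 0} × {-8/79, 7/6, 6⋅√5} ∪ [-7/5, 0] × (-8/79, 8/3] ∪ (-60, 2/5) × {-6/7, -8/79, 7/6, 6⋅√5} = ([-7/5, 0] × (-8/79, 8/3]) ∪ ({-60, -3, 0} × {-8/79, 7/6, 6⋅√5}) ∪ ((-60, 2/5) × {-6/7, -8/79, 7/6, 6⋅√5})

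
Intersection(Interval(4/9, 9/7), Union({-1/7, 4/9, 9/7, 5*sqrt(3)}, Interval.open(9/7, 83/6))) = {4/9, 9/7}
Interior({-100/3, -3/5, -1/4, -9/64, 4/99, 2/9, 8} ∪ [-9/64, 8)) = (-9/64, 8)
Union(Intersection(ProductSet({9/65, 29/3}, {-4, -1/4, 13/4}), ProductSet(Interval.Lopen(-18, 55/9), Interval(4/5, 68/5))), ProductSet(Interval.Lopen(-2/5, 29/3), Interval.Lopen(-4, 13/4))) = ProductSet(Interval.Lopen(-2/5, 29/3), Interval.Lopen(-4, 13/4))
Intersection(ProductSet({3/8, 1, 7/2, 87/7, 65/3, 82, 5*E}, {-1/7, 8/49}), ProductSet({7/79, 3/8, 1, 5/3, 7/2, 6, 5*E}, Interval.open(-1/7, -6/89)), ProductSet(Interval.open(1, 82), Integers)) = EmptySet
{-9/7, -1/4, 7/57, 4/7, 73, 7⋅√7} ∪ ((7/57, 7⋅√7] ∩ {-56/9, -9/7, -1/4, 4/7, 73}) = {-9/7, -1/4, 7/57, 4/7, 73, 7⋅√7}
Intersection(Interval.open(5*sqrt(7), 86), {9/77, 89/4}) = {89/4}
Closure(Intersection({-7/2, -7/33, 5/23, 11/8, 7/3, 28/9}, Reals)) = {-7/2, -7/33, 5/23, 11/8, 7/3, 28/9}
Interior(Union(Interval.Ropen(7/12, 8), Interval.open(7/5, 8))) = Interval.open(7/12, 8)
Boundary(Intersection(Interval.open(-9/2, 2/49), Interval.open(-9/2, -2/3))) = {-9/2, -2/3}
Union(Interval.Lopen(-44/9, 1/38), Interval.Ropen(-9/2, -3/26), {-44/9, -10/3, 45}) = Union({45}, Interval(-44/9, 1/38))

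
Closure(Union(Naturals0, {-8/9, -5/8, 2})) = Union({-8/9, -5/8}, Naturals0)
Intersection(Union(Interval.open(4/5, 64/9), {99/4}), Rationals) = Union({99/4}, Intersection(Interval.open(4/5, 64/9), Rationals))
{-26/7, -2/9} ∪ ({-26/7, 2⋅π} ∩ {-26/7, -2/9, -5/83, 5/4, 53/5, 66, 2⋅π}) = {-26/7, -2/9, 2⋅π}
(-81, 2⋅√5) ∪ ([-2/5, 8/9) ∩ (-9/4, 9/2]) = (-81, 2⋅√5)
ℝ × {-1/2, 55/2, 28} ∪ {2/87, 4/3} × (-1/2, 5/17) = (ℝ × {-1/2, 55/2, 28}) ∪ ({2/87, 4/3} × (-1/2, 5/17))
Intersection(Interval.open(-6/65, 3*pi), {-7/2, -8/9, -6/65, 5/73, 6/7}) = {5/73, 6/7}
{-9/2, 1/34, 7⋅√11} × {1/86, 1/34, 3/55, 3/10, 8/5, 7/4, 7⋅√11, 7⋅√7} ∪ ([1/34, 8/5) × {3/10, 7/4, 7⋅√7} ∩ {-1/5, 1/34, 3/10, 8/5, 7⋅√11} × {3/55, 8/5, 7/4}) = ({1/34, 3/10} × {7/4}) ∪ ({-9/2, 1/34, 7⋅√11} × {1/86, 1/34, 3/55, 3/10, 8/5, 7/4, 7⋅√11, 7⋅√7})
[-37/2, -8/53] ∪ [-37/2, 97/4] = [-37/2, 97/4]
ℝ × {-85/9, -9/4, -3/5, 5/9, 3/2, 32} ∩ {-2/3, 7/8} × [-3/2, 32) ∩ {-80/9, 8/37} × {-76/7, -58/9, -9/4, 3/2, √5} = ∅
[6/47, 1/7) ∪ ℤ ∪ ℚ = ℚ ∪ [6/47, 1/7]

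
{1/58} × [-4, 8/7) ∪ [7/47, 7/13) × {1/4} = ({1/58} × [-4, 8/7)) ∪ ([7/47, 7/13) × {1/4})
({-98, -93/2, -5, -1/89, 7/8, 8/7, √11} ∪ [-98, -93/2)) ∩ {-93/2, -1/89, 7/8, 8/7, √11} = {-93/2, -1/89, 7/8, 8/7, √11}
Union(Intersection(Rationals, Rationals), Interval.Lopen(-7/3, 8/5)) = Union(Interval(-7/3, 8/5), Rationals)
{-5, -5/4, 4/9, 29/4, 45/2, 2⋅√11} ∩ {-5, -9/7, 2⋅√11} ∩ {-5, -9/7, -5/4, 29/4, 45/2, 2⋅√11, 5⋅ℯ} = {-5, 2⋅√11}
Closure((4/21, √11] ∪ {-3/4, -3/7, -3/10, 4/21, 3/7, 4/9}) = {-3/4, -3/7, -3/10} ∪ [4/21, √11]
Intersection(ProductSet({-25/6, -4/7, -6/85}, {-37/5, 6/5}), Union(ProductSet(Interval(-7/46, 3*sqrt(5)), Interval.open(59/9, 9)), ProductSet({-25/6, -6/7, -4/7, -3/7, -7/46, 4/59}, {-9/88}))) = EmptySet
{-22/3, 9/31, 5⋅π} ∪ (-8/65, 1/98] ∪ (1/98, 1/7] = {-22/3, 9/31, 5⋅π} ∪ (-8/65, 1/7]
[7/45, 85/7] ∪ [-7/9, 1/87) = [-7/9, 1/87) ∪ [7/45, 85/7]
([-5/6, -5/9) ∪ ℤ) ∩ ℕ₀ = ℕ₀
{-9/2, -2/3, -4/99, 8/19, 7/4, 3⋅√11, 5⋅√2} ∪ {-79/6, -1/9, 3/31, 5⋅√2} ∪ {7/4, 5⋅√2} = {-79/6, -9/2, -2/3, -1/9, -4/99, 3/31, 8/19, 7/4, 3⋅√11, 5⋅√2}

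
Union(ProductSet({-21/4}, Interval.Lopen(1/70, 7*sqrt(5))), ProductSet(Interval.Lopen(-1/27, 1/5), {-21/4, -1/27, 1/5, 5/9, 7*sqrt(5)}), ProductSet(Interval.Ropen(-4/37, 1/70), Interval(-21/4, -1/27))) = Union(ProductSet({-21/4}, Interval.Lopen(1/70, 7*sqrt(5))), ProductSet(Interval.Ropen(-4/37, 1/70), Interval(-21/4, -1/27)), ProductSet(Interval.Lopen(-1/27, 1/5), {-21/4, -1/27, 1/5, 5/9, 7*sqrt(5)}))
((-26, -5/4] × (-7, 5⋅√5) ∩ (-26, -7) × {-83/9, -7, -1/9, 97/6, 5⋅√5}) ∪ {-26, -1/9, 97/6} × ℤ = ({-26, -1/9, 97/6} × ℤ) ∪ ((-26, -7) × {-1/9})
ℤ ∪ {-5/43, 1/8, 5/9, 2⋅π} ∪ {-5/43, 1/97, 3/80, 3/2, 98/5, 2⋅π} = ℤ ∪ {-5/43, 1/97, 3/80, 1/8, 5/9, 3/2, 98/5, 2⋅π}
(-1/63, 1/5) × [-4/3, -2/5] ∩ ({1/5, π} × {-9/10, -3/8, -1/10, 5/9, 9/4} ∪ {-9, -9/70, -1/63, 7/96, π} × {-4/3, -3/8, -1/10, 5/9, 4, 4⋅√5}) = {7/96} × {-4/3}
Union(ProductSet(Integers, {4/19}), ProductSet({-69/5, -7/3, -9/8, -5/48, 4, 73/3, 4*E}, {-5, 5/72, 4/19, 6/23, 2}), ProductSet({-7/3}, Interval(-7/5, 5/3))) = Union(ProductSet({-7/3}, Interval(-7/5, 5/3)), ProductSet({-69/5, -7/3, -9/8, -5/48, 4, 73/3, 4*E}, {-5, 5/72, 4/19, 6/23, 2}), ProductSet(Integers, {4/19}))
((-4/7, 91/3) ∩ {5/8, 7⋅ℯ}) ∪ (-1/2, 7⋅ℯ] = (-1/2, 7⋅ℯ]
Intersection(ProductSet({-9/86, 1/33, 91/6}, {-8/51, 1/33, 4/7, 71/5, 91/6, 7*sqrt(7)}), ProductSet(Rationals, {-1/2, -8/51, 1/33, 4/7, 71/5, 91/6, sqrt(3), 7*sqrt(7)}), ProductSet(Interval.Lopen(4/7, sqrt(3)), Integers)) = EmptySet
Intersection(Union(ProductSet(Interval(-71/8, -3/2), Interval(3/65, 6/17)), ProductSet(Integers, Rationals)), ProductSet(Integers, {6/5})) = ProductSet(Integers, {6/5})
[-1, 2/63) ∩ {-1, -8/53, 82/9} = {-1, -8/53}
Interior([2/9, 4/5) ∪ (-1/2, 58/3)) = (-1/2, 58/3)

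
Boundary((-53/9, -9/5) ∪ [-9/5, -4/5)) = {-53/9, -4/5}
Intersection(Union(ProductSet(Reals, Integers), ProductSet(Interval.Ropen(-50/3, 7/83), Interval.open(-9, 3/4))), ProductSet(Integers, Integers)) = ProductSet(Integers, Integers)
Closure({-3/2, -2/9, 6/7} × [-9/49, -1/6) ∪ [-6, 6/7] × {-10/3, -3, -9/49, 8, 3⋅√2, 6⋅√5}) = ({-3/2, -2/9, 6/7} × [-9/49, -1/6]) ∪ ([-6, 6/7] × {-10/3, -3, -9/49, 8, 3⋅√2, 6⋅√5})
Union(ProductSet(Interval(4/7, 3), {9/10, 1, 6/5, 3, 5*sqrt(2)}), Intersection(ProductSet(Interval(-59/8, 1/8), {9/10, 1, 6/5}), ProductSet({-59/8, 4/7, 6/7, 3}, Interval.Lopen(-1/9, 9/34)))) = ProductSet(Interval(4/7, 3), {9/10, 1, 6/5, 3, 5*sqrt(2)})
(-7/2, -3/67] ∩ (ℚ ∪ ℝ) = (-7/2, -3/67]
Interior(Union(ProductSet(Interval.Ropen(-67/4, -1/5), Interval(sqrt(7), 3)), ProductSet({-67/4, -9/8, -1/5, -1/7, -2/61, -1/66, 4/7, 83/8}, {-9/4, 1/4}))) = ProductSet(Interval.open(-67/4, -1/5), Interval.open(sqrt(7), 3))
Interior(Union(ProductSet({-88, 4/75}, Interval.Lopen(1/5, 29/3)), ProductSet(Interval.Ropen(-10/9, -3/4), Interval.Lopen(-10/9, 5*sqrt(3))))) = ProductSet(Interval.open(-10/9, -3/4), Interval.open(-10/9, 5*sqrt(3)))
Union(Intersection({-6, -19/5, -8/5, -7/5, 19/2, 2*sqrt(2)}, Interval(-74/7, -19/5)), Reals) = Reals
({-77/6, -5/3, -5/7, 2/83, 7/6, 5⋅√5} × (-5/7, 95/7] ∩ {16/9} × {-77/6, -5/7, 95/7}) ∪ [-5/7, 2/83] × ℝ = [-5/7, 2/83] × ℝ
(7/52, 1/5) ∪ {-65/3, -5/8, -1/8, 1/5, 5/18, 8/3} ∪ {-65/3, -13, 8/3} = {-65/3, -13, -5/8, -1/8, 5/18, 8/3} ∪ (7/52, 1/5]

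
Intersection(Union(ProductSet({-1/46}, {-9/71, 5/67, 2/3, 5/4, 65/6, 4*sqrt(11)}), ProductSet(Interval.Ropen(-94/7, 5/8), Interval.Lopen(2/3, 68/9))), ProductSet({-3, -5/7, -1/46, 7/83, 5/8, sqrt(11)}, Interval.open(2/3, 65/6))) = ProductSet({-3, -5/7, -1/46, 7/83}, Interval.Lopen(2/3, 68/9))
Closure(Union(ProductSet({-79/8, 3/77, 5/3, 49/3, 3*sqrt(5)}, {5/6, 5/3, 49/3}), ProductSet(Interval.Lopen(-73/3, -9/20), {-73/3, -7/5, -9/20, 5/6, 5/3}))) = Union(ProductSet({-79/8, 3/77, 5/3, 49/3, 3*sqrt(5)}, {5/6, 5/3, 49/3}), ProductSet(Interval(-73/3, -9/20), {-73/3, -7/5, -9/20, 5/6, 5/3}))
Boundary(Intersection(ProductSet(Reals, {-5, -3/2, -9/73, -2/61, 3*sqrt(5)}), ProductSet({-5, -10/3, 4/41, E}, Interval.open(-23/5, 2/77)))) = ProductSet({-5, -10/3, 4/41, E}, {-3/2, -9/73, -2/61})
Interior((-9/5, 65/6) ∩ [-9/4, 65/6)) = (-9/5, 65/6)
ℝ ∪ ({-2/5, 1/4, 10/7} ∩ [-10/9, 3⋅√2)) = ℝ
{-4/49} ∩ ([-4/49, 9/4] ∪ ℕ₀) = {-4/49}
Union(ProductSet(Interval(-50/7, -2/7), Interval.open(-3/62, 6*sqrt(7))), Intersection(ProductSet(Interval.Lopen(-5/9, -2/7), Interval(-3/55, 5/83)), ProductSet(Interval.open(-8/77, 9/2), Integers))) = ProductSet(Interval(-50/7, -2/7), Interval.open(-3/62, 6*sqrt(7)))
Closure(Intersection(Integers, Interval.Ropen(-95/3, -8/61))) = Range(-31, 0, 1)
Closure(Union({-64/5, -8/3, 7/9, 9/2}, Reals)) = Reals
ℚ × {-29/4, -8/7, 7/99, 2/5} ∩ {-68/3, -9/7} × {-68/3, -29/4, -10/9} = {-68/3, -9/7} × {-29/4}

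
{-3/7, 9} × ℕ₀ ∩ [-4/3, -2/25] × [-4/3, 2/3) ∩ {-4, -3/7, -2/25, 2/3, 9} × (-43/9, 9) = {-3/7} × {0}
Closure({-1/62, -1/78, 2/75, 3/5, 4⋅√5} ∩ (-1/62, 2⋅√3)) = {-1/78, 2/75, 3/5}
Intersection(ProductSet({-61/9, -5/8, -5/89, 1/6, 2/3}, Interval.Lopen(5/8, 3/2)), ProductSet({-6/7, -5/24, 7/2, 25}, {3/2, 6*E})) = EmptySet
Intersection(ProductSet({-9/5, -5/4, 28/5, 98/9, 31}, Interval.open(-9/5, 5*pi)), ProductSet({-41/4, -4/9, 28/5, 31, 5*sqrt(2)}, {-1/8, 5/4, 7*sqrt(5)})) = ProductSet({28/5, 31}, {-1/8, 5/4, 7*sqrt(5)})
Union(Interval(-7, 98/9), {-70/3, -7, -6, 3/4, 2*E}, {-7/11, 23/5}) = Union({-70/3}, Interval(-7, 98/9))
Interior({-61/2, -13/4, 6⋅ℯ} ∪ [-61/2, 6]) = (-61/2, 6)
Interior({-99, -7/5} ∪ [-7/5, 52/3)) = (-7/5, 52/3)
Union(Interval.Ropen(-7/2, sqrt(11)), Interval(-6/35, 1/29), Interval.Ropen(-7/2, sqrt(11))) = Interval.Ropen(-7/2, sqrt(11))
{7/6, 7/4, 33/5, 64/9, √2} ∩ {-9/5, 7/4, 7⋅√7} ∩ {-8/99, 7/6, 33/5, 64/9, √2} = ∅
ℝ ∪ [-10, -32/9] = (-∞, ∞)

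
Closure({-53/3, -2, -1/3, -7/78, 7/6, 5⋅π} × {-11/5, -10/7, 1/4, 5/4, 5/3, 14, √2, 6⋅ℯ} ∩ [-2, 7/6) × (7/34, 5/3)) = {-2, -1/3, -7/78} × {1/4, 5/4, √2}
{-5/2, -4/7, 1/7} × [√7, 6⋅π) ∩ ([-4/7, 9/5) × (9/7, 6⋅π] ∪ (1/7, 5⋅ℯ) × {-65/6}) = {-4/7, 1/7} × [√7, 6⋅π)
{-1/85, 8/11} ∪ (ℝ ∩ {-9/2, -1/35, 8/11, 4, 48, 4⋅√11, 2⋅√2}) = {-9/2, -1/35, -1/85, 8/11, 4, 48, 4⋅√11, 2⋅√2}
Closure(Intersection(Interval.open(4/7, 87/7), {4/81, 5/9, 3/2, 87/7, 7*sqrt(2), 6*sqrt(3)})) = {3/2, 7*sqrt(2), 6*sqrt(3)}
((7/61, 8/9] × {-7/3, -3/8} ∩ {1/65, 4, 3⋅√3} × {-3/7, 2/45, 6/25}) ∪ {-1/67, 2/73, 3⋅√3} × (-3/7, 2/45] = {-1/67, 2/73, 3⋅√3} × (-3/7, 2/45]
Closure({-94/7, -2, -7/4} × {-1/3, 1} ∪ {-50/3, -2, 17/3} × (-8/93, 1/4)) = ({-94/7, -2, -7/4} × {-1/3, 1}) ∪ ({-50/3, -2, 17/3} × [-8/93, 1/4])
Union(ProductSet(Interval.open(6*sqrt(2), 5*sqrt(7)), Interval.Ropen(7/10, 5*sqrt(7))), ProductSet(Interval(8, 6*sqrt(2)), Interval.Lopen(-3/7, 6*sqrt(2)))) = Union(ProductSet(Interval(8, 6*sqrt(2)), Interval.Lopen(-3/7, 6*sqrt(2))), ProductSet(Interval.open(6*sqrt(2), 5*sqrt(7)), Interval.Ropen(7/10, 5*sqrt(7))))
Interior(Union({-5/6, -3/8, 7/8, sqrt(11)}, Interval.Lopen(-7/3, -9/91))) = Interval.open(-7/3, -9/91)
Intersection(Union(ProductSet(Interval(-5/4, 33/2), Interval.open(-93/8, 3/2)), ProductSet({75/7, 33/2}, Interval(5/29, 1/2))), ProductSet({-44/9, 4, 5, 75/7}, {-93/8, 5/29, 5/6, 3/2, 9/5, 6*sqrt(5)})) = ProductSet({4, 5, 75/7}, {5/29, 5/6})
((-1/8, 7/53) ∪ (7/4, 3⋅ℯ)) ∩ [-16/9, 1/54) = (-1/8, 1/54)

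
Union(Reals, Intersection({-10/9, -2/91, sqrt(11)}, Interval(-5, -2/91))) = Reals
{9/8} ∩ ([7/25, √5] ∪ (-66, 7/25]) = {9/8}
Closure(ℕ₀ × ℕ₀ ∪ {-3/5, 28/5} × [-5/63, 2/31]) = (ℕ₀ × ℕ₀) ∪ ({-3/5, 28/5} × [-5/63, 2/31])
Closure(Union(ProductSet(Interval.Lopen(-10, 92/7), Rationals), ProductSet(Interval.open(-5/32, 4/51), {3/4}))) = ProductSet(Interval(-10, 92/7), Reals)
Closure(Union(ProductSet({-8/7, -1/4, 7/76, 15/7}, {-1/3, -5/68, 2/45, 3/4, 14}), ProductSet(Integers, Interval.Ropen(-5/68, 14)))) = Union(ProductSet({-8/7, -1/4, 7/76, 15/7}, {-1/3, -5/68, 2/45, 3/4, 14}), ProductSet(Integers, Interval(-5/68, 14)))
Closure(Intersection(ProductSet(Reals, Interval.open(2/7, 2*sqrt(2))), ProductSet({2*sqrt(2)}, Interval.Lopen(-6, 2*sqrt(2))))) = ProductSet({2*sqrt(2)}, Interval(2/7, 2*sqrt(2)))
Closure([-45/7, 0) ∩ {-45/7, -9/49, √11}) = {-45/7, -9/49}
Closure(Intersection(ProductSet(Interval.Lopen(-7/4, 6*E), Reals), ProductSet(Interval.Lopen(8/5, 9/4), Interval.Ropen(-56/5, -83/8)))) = Union(ProductSet({8/5, 9/4}, Interval(-56/5, -83/8)), ProductSet(Interval(8/5, 9/4), {-56/5, -83/8}), ProductSet(Interval.Lopen(8/5, 9/4), Interval.Ropen(-56/5, -83/8)))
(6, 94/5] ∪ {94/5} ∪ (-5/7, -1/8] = (-5/7, -1/8] ∪ (6, 94/5]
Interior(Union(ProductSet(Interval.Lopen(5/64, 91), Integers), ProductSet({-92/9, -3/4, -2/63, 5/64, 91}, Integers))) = EmptySet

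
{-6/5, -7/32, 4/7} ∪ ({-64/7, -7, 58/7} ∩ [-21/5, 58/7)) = {-6/5, -7/32, 4/7}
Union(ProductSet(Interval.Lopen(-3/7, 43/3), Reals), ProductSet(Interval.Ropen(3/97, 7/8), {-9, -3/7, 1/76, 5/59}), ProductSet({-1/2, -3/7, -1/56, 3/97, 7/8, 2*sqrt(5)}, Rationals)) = Union(ProductSet({-1/2, -3/7, -1/56, 3/97, 7/8, 2*sqrt(5)}, Rationals), ProductSet(Interval.Lopen(-3/7, 43/3), Reals))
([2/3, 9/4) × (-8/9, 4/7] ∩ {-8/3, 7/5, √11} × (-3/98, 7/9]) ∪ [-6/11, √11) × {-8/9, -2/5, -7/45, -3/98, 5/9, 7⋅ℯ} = ({7/5} × (-3/98, 4/7]) ∪ ([-6/11, √11) × {-8/9, -2/5, -7/45, -3/98, 5/9, 7⋅ℯ})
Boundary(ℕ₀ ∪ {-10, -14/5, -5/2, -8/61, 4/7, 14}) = {-10, -14/5, -5/2, -8/61, 4/7} ∪ ℕ₀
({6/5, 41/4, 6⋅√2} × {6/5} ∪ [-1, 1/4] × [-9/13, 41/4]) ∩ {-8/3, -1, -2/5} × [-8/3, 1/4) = {-1, -2/5} × [-9/13, 1/4)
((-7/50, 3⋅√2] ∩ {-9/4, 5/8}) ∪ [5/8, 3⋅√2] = [5/8, 3⋅√2]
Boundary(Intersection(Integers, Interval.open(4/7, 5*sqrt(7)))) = Range(1, 14, 1)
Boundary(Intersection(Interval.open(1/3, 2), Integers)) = Range(1, 2, 1)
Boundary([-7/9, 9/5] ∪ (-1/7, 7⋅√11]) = {-7/9, 7⋅√11}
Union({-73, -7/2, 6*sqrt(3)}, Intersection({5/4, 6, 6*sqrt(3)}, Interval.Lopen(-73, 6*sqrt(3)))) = {-73, -7/2, 5/4, 6, 6*sqrt(3)}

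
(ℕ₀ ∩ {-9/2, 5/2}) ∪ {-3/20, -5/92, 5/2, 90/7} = {-3/20, -5/92, 5/2, 90/7}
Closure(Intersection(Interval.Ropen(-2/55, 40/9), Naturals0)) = Range(0, 5, 1)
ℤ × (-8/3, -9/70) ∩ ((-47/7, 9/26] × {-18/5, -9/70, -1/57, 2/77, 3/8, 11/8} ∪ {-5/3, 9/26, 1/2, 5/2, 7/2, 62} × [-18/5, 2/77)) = {62} × (-8/3, -9/70)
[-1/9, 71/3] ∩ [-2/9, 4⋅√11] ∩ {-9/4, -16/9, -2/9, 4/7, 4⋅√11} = {4/7, 4⋅√11}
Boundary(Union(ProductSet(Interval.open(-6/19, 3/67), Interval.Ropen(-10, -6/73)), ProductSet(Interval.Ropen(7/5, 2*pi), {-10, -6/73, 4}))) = Union(ProductSet({-6/19, 3/67}, Interval(-10, -6/73)), ProductSet(Interval(-6/19, 3/67), {-10, -6/73}), ProductSet(Interval(7/5, 2*pi), {-10, -6/73, 4}))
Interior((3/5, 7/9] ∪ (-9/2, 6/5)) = (-9/2, 6/5)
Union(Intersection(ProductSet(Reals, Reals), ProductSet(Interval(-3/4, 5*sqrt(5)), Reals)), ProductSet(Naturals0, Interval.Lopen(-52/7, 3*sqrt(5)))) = Union(ProductSet(Interval(-3/4, 5*sqrt(5)), Reals), ProductSet(Naturals0, Interval.Lopen(-52/7, 3*sqrt(5))))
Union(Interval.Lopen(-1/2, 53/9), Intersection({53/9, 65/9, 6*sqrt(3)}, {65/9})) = Union({65/9}, Interval.Lopen(-1/2, 53/9))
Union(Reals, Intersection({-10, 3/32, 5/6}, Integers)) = Reals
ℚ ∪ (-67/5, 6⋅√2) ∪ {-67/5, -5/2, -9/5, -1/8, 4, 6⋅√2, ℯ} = ℚ ∪ [-67/5, 6⋅√2]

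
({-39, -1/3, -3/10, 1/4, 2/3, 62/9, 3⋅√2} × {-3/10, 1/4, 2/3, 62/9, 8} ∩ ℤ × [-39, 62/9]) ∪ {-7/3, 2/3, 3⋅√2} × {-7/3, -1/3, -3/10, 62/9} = ({-39} × {-3/10, 1/4, 2/3, 62/9}) ∪ ({-7/3, 2/3, 3⋅√2} × {-7/3, -1/3, -3/10, 62/9})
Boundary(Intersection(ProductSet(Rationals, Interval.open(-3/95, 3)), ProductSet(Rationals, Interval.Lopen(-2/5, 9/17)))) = ProductSet(Reals, Interval(-3/95, 9/17))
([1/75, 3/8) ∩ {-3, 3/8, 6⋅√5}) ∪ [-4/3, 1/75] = [-4/3, 1/75]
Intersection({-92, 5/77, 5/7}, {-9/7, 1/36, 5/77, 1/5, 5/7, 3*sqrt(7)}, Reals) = {5/77, 5/7}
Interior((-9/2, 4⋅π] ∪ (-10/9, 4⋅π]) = (-9/2, 4⋅π)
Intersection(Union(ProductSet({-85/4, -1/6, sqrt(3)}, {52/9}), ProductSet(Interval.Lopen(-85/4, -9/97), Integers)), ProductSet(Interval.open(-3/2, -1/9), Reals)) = Union(ProductSet({-1/6}, {52/9}), ProductSet(Interval.open(-3/2, -1/9), Integers))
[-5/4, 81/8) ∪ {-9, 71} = {-9, 71} ∪ [-5/4, 81/8)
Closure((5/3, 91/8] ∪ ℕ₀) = ℕ₀ ∪ [5/3, 91/8] ∪ (ℕ₀ \ (5/3, 91/8))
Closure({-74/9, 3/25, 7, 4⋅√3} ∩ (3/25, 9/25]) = ∅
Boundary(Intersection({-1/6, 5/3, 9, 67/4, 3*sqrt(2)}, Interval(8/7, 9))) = {5/3, 9, 3*sqrt(2)}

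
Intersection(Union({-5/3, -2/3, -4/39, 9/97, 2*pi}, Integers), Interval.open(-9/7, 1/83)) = Union({-2/3, -4/39}, Range(-1, 1, 1))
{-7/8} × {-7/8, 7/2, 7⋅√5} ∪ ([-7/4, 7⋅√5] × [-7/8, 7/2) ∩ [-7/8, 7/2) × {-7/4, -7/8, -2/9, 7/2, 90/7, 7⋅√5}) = ([-7/8, 7/2) × {-7/8, -2/9}) ∪ ({-7/8} × {-7/8, 7/2, 7⋅√5})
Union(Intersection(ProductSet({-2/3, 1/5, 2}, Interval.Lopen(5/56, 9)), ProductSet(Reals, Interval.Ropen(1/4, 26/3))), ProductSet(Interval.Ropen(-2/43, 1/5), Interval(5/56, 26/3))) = Union(ProductSet({-2/3, 1/5, 2}, Interval.Ropen(1/4, 26/3)), ProductSet(Interval.Ropen(-2/43, 1/5), Interval(5/56, 26/3)))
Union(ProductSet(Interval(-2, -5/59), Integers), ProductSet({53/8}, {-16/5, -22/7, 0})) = Union(ProductSet({53/8}, {-16/5, -22/7, 0}), ProductSet(Interval(-2, -5/59), Integers))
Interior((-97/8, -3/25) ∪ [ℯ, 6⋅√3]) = (-97/8, -3/25) ∪ (ℯ, 6⋅√3)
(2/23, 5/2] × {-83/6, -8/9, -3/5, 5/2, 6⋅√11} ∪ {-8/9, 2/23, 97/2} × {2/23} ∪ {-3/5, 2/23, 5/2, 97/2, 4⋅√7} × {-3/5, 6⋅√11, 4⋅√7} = ({-8/9, 2/23, 97/2} × {2/23}) ∪ ((2/23, 5/2] × {-83/6, -8/9, -3/5, 5/2, 6⋅√11}) ∪ ({-3/5, 2/23, 5/2, 97/2, 4⋅√7} × {-3/5, 6⋅√11, 4⋅√7})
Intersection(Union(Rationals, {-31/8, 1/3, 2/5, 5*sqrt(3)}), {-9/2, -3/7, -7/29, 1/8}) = {-9/2, -3/7, -7/29, 1/8}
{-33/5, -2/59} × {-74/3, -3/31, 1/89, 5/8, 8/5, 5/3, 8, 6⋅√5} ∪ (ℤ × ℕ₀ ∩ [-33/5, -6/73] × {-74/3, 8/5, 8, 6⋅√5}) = ({-6, -5, …, -1} × {8}) ∪ ({-33/5, -2/59} × {-74/3, -3/31, 1/89, 5/8, 8/5, 5/3, 8, 6⋅√5})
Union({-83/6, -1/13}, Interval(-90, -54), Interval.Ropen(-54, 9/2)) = Interval.Ropen(-90, 9/2)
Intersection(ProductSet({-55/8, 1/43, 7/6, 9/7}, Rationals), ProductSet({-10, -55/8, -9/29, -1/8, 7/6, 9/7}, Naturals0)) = ProductSet({-55/8, 7/6, 9/7}, Naturals0)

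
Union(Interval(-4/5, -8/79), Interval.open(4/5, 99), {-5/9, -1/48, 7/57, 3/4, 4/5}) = Union({-1/48, 7/57, 3/4}, Interval(-4/5, -8/79), Interval.Ropen(4/5, 99))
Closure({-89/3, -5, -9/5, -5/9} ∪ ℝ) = ℝ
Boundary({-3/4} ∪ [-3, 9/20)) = {-3, 9/20}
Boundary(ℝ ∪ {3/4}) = ∅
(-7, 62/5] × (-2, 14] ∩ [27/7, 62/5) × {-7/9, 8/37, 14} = [27/7, 62/5) × {-7/9, 8/37, 14}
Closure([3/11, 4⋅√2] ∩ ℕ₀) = {1, 2, …, 5}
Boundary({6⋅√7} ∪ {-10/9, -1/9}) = {-10/9, -1/9, 6⋅√7}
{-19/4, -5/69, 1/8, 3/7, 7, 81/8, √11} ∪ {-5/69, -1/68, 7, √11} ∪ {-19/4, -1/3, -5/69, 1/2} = {-19/4, -1/3, -5/69, -1/68, 1/8, 3/7, 1/2, 7, 81/8, √11}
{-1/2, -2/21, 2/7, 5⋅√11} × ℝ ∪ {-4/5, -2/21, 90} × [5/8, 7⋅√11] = ({-1/2, -2/21, 2/7, 5⋅√11} × ℝ) ∪ ({-4/5, -2/21, 90} × [5/8, 7⋅√11])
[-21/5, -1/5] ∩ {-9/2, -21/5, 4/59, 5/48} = {-21/5}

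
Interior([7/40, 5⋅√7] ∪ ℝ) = (-∞, ∞)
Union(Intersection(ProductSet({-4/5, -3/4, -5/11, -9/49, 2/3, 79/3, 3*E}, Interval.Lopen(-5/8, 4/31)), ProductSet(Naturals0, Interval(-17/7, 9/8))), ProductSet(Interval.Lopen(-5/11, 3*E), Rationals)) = ProductSet(Interval.Lopen(-5/11, 3*E), Rationals)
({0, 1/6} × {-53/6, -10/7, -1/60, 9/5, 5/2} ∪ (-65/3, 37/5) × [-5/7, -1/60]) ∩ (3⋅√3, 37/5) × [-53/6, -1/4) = (3⋅√3, 37/5) × [-5/7, -1/4)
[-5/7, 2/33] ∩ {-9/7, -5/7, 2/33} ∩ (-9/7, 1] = {-5/7, 2/33}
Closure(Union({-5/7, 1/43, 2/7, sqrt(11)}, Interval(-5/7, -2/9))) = Union({1/43, 2/7, sqrt(11)}, Interval(-5/7, -2/9))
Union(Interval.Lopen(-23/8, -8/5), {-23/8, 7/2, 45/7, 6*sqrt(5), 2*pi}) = Union({7/2, 45/7, 6*sqrt(5), 2*pi}, Interval(-23/8, -8/5))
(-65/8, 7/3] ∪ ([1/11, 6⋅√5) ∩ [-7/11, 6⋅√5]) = (-65/8, 6⋅√5)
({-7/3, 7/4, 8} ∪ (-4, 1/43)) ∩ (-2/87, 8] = (-2/87, 1/43) ∪ {7/4, 8}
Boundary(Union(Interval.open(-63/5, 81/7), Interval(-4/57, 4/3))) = {-63/5, 81/7}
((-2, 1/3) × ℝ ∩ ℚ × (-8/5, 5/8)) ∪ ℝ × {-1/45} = (ℝ × {-1/45}) ∪ ((ℚ ∩ (-2, 1/3)) × (-8/5, 5/8))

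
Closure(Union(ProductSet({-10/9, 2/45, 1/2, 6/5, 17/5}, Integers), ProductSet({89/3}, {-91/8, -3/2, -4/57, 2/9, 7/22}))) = Union(ProductSet({89/3}, {-91/8, -3/2, -4/57, 2/9, 7/22}), ProductSet({-10/9, 2/45, 1/2, 6/5, 17/5}, Integers))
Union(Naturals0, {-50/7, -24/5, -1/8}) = Union({-50/7, -24/5, -1/8}, Naturals0)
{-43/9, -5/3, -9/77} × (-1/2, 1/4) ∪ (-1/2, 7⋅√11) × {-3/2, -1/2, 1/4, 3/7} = ({-43/9, -5/3, -9/77} × (-1/2, 1/4)) ∪ ((-1/2, 7⋅√11) × {-3/2, -1/2, 1/4, 3/7})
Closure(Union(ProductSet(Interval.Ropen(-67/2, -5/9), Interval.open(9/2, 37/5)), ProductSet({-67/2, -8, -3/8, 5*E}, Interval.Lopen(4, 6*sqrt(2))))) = Union(ProductSet({-67/2, -5/9}, Interval(9/2, 37/5)), ProductSet({-67/2, -8, -3/8, 5*E}, Interval(4, 6*sqrt(2))), ProductSet(Interval(-67/2, -5/9), {9/2, 37/5}), ProductSet(Interval.Ropen(-67/2, -5/9), Interval.open(9/2, 37/5)))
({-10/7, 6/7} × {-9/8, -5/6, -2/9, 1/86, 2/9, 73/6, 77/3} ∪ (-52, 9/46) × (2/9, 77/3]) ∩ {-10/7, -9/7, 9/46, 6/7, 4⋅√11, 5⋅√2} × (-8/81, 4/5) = ({-10/7, 6/7} × {1/86, 2/9}) ∪ ({-10/7, -9/7} × (2/9, 4/5))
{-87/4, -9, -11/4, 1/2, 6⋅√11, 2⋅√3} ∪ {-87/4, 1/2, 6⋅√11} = {-87/4, -9, -11/4, 1/2, 6⋅√11, 2⋅√3}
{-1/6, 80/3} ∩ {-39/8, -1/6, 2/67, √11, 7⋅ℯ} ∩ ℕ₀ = ∅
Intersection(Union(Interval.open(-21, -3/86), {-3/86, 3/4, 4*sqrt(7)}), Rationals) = Union({3/4}, Intersection(Interval.Lopen(-21, -3/86), Rationals))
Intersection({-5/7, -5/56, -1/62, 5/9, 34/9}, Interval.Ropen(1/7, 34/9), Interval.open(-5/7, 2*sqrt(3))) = {5/9}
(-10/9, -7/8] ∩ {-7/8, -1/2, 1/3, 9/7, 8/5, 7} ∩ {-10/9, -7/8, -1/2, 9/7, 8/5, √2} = {-7/8}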